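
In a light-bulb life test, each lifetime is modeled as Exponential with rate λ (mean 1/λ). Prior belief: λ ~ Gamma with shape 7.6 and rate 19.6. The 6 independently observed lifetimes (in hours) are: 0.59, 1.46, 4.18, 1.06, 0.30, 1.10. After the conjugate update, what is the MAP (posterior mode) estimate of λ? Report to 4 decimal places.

With a Gamma(shape α, rate β) prior on the exponential rate λ, the posterior after n observations with total T = Σxᵢ is Gamma(α+n, β+T).
Sum of observations T = 8.69 hours; n = 6.
Posterior: Gamma(7.6+6, 19.6+8.69) = Gamma(13.6, 28.29).
Mode = (α−1)/β = 0.4454.

0.4454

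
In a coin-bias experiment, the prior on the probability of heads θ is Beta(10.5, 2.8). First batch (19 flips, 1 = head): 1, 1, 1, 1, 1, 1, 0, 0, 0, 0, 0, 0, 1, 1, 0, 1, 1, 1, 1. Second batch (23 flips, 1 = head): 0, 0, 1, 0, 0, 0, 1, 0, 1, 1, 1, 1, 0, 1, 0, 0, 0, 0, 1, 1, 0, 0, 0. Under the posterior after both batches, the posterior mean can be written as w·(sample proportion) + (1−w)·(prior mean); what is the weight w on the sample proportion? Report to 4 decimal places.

0.7595

The Beta prior is conjugate to a Binomial/Bernoulli likelihood; the update adds successes to α and failures to β.
Total number of flips: n = 19 + 23 = 42.
Posterior mean = (α₀+k)/(α₀+β₀+n) = [n/(α₀+β₀+n)]·(k/n) + [(α₀+β₀)/(α₀+β₀+n)]·α₀/(α₀+β₀), so only n and the prior enter the weight.
The weight on the data is w = n/(α₀+β₀+n) = 42/(10.5+2.8+42) = 42/55.3 = 0.7595.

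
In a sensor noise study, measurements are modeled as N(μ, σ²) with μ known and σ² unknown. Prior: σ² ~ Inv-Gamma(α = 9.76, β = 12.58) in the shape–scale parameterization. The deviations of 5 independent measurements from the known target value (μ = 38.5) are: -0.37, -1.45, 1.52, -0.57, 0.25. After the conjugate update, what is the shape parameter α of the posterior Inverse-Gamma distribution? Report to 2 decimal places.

With known mean μ and an Inverse-Gamma(α, β) prior on σ², the Normal likelihood is conjugate: posterior is Inv-Gamma(α + n/2, β + Σ(xᵢ−μ)²/2).
Σ(xᵢ−μ)² = (-0.37)² + (-1.45)² + (1.52)² + (-0.57)² + (0.25)² = 4.9372.
Posterior: Inv-Gamma(9.76 + 5/2, 12.58 + 4.9372/2) = Inv-Gamma(12.26, 15.04860).
Posterior α = 12.26.

12.26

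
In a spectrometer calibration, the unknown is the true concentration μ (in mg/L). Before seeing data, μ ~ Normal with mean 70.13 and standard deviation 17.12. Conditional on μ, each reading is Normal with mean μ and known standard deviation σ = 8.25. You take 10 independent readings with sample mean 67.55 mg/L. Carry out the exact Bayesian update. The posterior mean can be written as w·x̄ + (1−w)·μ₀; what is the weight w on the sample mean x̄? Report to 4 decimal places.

0.9773

For Normal data with known variance σ², a Normal(μ₀, σ₀²) prior on μ is conjugate. Posterior precision = 1/σ₀² + n/σ²; posterior mean is the precision-weighted average of μ₀ and x̄.
σ₀² = 17.12² = 293.0944, σ² = 8.25² = 68.0625. Prior precision 1/σ₀² = 1/293.0944; data precision n/σ² = 10/68.0625.
w = (n/σ²)/(1/σ₀² + n/σ²) = n·σ₀²/(σ² + n·σ₀²) = 10·293.0944/(68.0625 + 10·293.0944) = 2930.944/2999.0065 = 0.9773.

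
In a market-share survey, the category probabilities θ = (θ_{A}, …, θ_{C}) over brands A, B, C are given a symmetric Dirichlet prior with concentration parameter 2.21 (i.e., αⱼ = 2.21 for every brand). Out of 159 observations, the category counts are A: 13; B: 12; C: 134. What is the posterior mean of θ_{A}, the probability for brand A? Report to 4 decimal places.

The Dirichlet prior is conjugate to the Multinomial likelihood: each posterior αⱼ = prior αⱼ + observed count nⱼ.
Posterior concentration: (15.21, 14.21, 136.21), total = 165.63.
E[θ_{A}|data] = α_{A}/Σα = 15.21/165.63 = 0.0918.

0.0918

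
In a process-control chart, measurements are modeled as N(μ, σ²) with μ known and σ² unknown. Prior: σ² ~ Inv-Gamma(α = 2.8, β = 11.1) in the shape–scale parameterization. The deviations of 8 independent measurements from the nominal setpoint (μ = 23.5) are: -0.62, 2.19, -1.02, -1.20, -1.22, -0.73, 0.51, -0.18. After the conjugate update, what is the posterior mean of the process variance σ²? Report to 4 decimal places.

With known mean μ and an Inverse-Gamma(α, β) prior on σ², the Normal likelihood is conjugate: posterior is Inv-Gamma(α + n/2, β + Σ(xᵢ−μ)²/2).
Σ(xᵢ−μ)² = (-0.62)² + (2.19)² + (-1.02)² + (-1.20)² + (-1.22)² + (-0.73)² + (0.51)² + (-0.18)² = 9.9747.
Posterior: Inv-Gamma(2.8 + 8/2, 11.1 + 9.9747/2) = Inv-Gamma(6.80, 16.08735).
E[σ²|data] = β/(α−1) = 16.08735/5.80 = 2.7737.

2.7737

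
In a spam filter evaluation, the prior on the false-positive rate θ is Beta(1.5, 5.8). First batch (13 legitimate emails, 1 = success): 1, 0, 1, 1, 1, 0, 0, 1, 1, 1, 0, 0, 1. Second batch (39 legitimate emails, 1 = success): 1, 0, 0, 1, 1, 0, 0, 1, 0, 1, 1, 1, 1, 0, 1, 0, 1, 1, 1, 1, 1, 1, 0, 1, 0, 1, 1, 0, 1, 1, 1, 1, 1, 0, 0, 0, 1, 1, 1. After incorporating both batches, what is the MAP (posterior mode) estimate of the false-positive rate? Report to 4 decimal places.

The Beta prior is conjugate to a Binomial/Bernoulli likelihood; the update adds successes to α and failures to β.
After batch 1: Beta(1.5+8, 5.8+5) = Beta(9.5, 10.8).
After batch 2: Beta(9.5+26, 10.8+13) = Beta(35.5, 23.8).
Mode of Beta(a,b) for a,b>1 is (a−1)/(a+b−2) = 34.5/57.3 = 0.6021.

0.6021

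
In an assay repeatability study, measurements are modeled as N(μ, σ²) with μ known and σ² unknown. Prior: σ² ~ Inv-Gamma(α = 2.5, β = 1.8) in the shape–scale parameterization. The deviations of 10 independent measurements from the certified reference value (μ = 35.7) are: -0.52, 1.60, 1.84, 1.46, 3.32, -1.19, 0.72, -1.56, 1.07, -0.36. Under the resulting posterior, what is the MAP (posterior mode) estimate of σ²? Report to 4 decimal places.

1.6831

With known mean μ and an Inverse-Gamma(α, β) prior on σ², the Normal likelihood is conjugate: posterior is Inv-Gamma(α + n/2, β + Σ(xᵢ−μ)²/2).
Σ(xᵢ−μ)² = (-0.52)² + (1.60)² + (1.84)² + (1.46)² + (3.32)² + (-1.19)² + (0.72)² + (-1.56)² + (1.07)² + (-0.36)² = 25.0126.
Posterior: Inv-Gamma(2.5 + 10/2, 1.8 + 25.0126/2) = Inv-Gamma(7.50, 14.30630).
Mode = β/(α+1) = 14.30630/8.50 = 1.6831.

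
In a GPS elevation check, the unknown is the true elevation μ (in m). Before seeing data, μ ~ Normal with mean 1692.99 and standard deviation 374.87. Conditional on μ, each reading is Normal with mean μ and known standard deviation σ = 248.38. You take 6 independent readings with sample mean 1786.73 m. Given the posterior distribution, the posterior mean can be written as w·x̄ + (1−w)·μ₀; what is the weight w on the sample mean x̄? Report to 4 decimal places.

For Normal data with known variance σ², a Normal(μ₀, σ₀²) prior on μ is conjugate. Posterior precision = 1/σ₀² + n/σ²; posterior mean is the precision-weighted average of μ₀ and x̄.
σ₀² = 374.87² = 140527.5169, σ² = 248.38² = 61692.6244. Prior precision 1/σ₀² = 1/140527.5169; data precision n/σ² = 6/61692.6244.
w = (n/σ²)/(1/σ₀² + n/σ²) = n·σ₀²/(σ² + n·σ₀²) = 6·140527.5169/(61692.6244 + 6·140527.5169) = 843165.1014/904857.7258 = 0.9318.

0.9318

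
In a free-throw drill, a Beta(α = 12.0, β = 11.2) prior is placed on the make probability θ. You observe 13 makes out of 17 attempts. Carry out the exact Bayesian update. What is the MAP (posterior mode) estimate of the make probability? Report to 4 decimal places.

0.6283

The Beta prior is conjugate to a Binomial/Bernoulli likelihood; the update adds successes to α and failures to β.
Posterior: Beta(α+k, β+n−k) = Beta(12.0+13, 11.2+4) = Beta(25.0, 15.2).
Mode of Beta(a,b) for a,b>1 is (a−1)/(a+b−2) = 24.0/38.2 = 0.6283.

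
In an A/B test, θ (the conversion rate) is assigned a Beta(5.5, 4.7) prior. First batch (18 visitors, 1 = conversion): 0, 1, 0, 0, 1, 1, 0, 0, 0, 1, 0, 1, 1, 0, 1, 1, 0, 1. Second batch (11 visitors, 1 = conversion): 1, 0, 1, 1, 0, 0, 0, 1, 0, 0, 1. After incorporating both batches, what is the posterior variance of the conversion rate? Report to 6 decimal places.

The Beta prior is conjugate to a Binomial/Bernoulli likelihood; the update adds successes to α and failures to β.
After batch 1: Beta(5.5+9, 4.7+9) = Beta(14.5, 13.7).
After batch 2: Beta(14.5+5, 13.7+6) = Beta(19.5, 19.7).
Var = αβ/((α+β)²(α+β+1)) = 19.5·19.7/(39.2²·40.2) = 0.006219.

0.006219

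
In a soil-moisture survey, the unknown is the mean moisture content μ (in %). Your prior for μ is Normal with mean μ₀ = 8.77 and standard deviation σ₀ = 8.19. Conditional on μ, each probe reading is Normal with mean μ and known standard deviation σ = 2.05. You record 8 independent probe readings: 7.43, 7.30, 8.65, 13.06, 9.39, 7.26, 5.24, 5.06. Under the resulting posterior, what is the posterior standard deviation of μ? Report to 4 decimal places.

0.7220

For Normal data with known variance σ², a Normal(μ₀, σ₀²) prior on μ is conjugate. Posterior precision = 1/σ₀² + n/σ²; posterior mean is the precision-weighted average of μ₀ and x̄.
σ₀² = 8.19² = 67.0761, σ² = 2.05² = 4.2025; σ² + n·σ₀² = 4.2025 + 8·67.0761 = 540.8113.
Posterior precision = 1/σ₀² + n/σ² = 1/67.0761 + 8/4.2025 = (σ² + n·σ₀²)/(σ₀²σ²) = 540.8113/(67.0761·4.2025); posterior variance σₙ² = σ₀²σ²/(σ² + n·σ₀²) = 67.0761·4.2025/540.8113 = 0.521230.
Posterior SD = √σₙ² = √(67.0761·4.2025/540.8113) = 0.7220.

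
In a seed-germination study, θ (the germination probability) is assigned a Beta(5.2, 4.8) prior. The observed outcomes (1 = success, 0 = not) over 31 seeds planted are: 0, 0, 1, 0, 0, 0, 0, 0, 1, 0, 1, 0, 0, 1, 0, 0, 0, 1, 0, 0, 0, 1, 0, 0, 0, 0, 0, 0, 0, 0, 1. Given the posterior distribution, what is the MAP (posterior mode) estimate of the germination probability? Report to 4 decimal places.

0.2872

The Beta prior is conjugate to a Binomial/Bernoulli likelihood; the update adds successes to α and failures to β.
Posterior: Beta(α+k, β+n−k) = Beta(5.2+7, 4.8+24) = Beta(12.2, 28.8).
Mode of Beta(a,b) for a,b>1 is (a−1)/(a+b−2) = 11.2/39.0 = 0.2872.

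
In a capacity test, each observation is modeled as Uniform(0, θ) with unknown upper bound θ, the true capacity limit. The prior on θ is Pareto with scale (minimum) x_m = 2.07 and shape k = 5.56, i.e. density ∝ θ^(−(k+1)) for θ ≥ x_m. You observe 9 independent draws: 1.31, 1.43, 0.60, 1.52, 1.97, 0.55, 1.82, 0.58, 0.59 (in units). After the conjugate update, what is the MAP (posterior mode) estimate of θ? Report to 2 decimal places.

A Pareto(scale x_m, shape k) prior on the upper bound θ of Uniform(0, θ) is conjugate: posterior is Pareto(max(x_m, max xᵢ), k + n).
Sample maximum = 1.97; prior scale x_m = 2.07 → posterior scale = max = 2.07.
Posterior shape = 5.56 + 9 = 14.56.
The Pareto density is decreasing on [x_m, ∞), so the mode is x_m = 2.07.

2.07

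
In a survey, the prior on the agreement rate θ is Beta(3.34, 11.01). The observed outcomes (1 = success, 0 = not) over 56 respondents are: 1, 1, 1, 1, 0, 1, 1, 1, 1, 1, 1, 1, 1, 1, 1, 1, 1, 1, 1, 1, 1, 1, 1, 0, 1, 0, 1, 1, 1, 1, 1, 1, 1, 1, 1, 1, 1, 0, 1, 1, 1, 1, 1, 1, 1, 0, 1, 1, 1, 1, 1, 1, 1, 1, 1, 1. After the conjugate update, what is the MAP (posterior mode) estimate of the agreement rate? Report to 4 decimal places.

0.7804

The Beta prior is conjugate to a Binomial/Bernoulli likelihood; the update adds successes to α and failures to β.
Posterior: Beta(α+k, β+n−k) = Beta(3.34+51, 11.01+5) = Beta(54.34, 16.01).
Mode of Beta(a,b) for a,b>1 is (a−1)/(a+b−2) = 53.34/68.35 = 0.7804.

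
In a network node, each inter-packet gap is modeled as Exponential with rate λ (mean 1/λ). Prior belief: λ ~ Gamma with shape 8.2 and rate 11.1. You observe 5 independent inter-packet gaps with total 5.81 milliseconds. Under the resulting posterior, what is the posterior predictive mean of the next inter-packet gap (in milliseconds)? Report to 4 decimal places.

1.3861

With a Gamma(shape α, rate β) prior on the exponential rate λ, the posterior after n observations with total T = Σxᵢ is Gamma(α+n, β+T).
Posterior: Gamma(8.2+5, 11.1+5.81) = Gamma(13.2, 16.91).
The predictive distribution for the next observation is Lomax; its mean is β/(α−1) = 16.91/12.2 = 1.3861.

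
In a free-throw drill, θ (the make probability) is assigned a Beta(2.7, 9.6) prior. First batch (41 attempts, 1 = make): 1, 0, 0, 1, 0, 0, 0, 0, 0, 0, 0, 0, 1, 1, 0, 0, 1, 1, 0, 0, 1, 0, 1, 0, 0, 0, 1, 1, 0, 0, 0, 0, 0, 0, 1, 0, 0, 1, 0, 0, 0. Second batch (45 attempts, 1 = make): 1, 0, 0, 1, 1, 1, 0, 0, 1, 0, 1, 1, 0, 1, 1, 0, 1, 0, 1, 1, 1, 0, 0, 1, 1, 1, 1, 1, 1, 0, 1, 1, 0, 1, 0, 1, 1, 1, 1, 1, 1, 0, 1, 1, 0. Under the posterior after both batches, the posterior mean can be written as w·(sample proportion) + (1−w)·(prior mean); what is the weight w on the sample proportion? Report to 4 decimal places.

The Beta prior is conjugate to a Binomial/Bernoulli likelihood; the update adds successes to α and failures to β.
Total number of attempts: n = 41 + 45 = 86.
Posterior mean = (α₀+k)/(α₀+β₀+n) = [n/(α₀+β₀+n)]·(k/n) + [(α₀+β₀)/(α₀+β₀+n)]·α₀/(α₀+β₀), so only n and the prior enter the weight.
The weight on the data is w = n/(α₀+β₀+n) = 86/(2.7+9.6+86) = 86/98.3 = 0.8749.

0.8749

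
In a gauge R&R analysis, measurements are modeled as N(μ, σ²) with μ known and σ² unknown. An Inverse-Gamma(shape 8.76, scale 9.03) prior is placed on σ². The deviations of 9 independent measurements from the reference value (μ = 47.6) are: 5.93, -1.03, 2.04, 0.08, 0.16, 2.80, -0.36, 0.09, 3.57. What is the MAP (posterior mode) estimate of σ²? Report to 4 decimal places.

With known mean μ and an Inverse-Gamma(α, β) prior on σ², the Normal likelihood is conjugate: posterior is Inv-Gamma(α + n/2, β + Σ(xᵢ−μ)²/2).
Σ(xᵢ−μ)² = (5.93)² + (-1.03)² + (2.04)² + (0.08)² + (0.16)² + (2.80)² + (-0.36)² + (0.09)² + (3.57)² = 61.1420.
Posterior: Inv-Gamma(8.76 + 9/2, 9.03 + 61.1420/2) = Inv-Gamma(13.26, 39.60100).
Mode = β/(α+1) = 39.60100/14.26 = 2.7771.

2.7771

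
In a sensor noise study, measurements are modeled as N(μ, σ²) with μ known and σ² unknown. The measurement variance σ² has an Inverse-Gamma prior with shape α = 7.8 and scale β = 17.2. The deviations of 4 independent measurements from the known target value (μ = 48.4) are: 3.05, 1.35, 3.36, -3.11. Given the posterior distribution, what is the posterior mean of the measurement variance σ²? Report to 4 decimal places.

3.7777

With known mean μ and an Inverse-Gamma(α, β) prior on σ², the Normal likelihood is conjugate: posterior is Inv-Gamma(α + n/2, β + Σ(xᵢ−μ)²/2).
Σ(xᵢ−μ)² = (3.05)² + (1.35)² + (3.36)² + (-3.11)² = 32.0867.
Posterior: Inv-Gamma(7.8 + 4/2, 17.2 + 32.0867/2) = Inv-Gamma(9.80, 33.24335).
E[σ²|data] = β/(α−1) = 33.24335/8.80 = 3.7777.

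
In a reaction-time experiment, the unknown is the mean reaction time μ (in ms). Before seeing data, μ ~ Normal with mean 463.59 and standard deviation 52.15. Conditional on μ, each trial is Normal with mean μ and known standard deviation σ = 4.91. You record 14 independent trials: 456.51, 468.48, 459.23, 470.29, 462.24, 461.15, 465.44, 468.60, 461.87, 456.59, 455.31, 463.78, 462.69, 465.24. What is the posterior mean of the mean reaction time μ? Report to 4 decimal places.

For Normal data with known variance σ², a Normal(μ₀, σ₀²) prior on μ is conjugate. Posterior precision = 1/σ₀² + n/σ²; posterior mean is the precision-weighted average of μ₀ and x̄.
Σxᵢ = 456.51 + 468.48 + 459.23 + 470.29 + 462.24 + 461.15 + 465.44 + 468.60 + 461.87 + 456.59 + 455.31 + 463.78 + 462.69 + 465.24 = 6477.42, so n·x̄ = 6477.42.
σ₀² = 52.15² = 2719.6225, σ² = 4.91² = 24.1081; σ² + n·σ₀² = 24.1081 + 14·2719.6225 = 38098.8231.
Posterior mean = (μ₀/σ₀² + n·x̄/σ²)/(1/σ₀² + n/σ²) = (σ²·μ₀ + σ₀²·n·x̄)/(σ² + n·σ₀²) = (24.1081·463.59 + 2719.6225·6477.42)/38098.8231 = 17627313.448029/38098.8231 = 462.6734.

462.6734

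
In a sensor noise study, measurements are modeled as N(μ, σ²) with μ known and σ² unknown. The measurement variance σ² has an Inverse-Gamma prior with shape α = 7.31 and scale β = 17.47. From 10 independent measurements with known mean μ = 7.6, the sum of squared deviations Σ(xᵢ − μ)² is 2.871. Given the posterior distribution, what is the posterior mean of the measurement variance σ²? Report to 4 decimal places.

With known mean μ and an Inverse-Gamma(α, β) prior on σ², the Normal likelihood is conjugate: posterior is Inv-Gamma(α + n/2, β + Σ(xᵢ−μ)²/2).
Posterior: Inv-Gamma(7.31 + 10/2, 17.47 + 2.871/2) = Inv-Gamma(12.31, 18.9055).
E[σ²|data] = β/(α−1) = 18.9055/11.31 = 1.6716.

1.6716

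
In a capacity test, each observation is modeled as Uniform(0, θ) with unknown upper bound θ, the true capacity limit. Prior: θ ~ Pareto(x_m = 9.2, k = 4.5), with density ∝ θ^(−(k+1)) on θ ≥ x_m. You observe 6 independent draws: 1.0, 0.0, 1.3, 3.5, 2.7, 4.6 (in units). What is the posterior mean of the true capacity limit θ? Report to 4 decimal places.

A Pareto(scale x_m, shape k) prior on the upper bound θ of Uniform(0, θ) is conjugate: posterior is Pareto(max(x_m, max xᵢ), k + n).
Sample maximum = 4.6; prior scale x_m = 9.2 → posterior scale = max = 9.2.
Posterior shape = 4.5 + 6 = 10.5.
E[θ|data] = k·x_m/(k−1) = 10.5·9.2/9.5 = 10.1684.

10.1684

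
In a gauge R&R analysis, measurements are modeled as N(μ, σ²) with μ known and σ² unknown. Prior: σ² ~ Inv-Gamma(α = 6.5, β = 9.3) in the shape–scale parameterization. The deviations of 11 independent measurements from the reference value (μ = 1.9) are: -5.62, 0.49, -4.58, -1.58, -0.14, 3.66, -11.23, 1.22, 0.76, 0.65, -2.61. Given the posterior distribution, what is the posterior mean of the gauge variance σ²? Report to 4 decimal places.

With known mean μ and an Inverse-Gamma(α, β) prior on σ², the Normal likelihood is conjugate: posterior is Inv-Gamma(α + n/2, β + Σ(xᵢ−μ)²/2).
Σ(xᵢ−μ)² = (-5.62)² + (0.49)² + (-4.58)² + (-1.58)² + (-0.14)² + (3.66)² + (-11.23)² + (1.22)² + (0.76)² + (0.65)² + (-2.61)² = 204.1260.
Posterior: Inv-Gamma(6.5 + 11/2, 9.3 + 204.1260/2) = Inv-Gamma(12.00, 111.36300).
E[σ²|data] = β/(α−1) = 111.36300/11.00 = 10.1239.

10.1239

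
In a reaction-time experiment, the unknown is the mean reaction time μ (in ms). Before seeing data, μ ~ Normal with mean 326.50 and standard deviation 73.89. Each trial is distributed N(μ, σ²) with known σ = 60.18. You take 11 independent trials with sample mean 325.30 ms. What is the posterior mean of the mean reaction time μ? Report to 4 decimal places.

325.3682

For Normal data with known variance σ², a Normal(μ₀, σ₀²) prior on μ is conjugate. Posterior precision = 1/σ₀² + n/σ²; posterior mean is the precision-weighted average of μ₀ and x̄.
n·x̄ = 11·325.30 = 3578.3.
σ₀² = 73.89² = 5459.7321, σ² = 60.18² = 3621.6324; σ² + n·σ₀² = 3621.6324 + 11·5459.7321 = 63678.6855.
Posterior mean = (μ₀/σ₀² + n·x̄/σ²)/(1/σ₀² + n/σ²) = (σ²·μ₀ + σ₀²·n·x̄)/(σ² + n·σ₀²) = (3621.6324·326.50 + 5459.7321·3578.3)/63678.6855 = 20719022.35203/63678.6855 = 325.3682.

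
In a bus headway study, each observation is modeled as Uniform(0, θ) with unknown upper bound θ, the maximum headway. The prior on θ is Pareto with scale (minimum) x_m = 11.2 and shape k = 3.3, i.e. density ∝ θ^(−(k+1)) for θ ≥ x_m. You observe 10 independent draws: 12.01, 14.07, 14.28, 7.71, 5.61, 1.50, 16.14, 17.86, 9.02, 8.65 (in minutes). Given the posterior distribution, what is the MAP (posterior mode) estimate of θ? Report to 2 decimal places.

A Pareto(scale x_m, shape k) prior on the upper bound θ of Uniform(0, θ) is conjugate: posterior is Pareto(max(x_m, max xᵢ), k + n).
Sample maximum = 17.86; prior scale x_m = 11.2 → posterior scale = max = 17.86.
Posterior shape = 3.3 + 10 = 13.3.
The Pareto density is decreasing on [x_m, ∞), so the mode is x_m = 17.86.

17.86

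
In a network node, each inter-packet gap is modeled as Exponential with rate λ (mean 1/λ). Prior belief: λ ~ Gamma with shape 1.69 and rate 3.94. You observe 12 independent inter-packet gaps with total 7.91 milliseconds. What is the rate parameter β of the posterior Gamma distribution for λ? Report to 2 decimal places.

With a Gamma(shape α, rate β) prior on the exponential rate λ, the posterior after n observations with total T = Σxᵢ is Gamma(α+n, β+T).
Posterior: Gamma(1.69+12, 3.94+7.91) = Gamma(13.69, 11.85).
Posterior β = 11.85.

11.85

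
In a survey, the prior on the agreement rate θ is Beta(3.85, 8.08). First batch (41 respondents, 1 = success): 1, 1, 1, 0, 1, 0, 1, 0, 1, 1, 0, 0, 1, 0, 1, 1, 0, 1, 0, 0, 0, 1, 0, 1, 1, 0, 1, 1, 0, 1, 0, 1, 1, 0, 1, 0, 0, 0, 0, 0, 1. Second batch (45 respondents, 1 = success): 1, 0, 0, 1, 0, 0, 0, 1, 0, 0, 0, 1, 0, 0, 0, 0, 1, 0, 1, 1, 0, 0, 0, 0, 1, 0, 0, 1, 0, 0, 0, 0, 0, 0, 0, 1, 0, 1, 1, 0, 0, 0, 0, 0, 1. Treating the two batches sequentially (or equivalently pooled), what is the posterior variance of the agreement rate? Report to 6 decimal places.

0.002397

The Beta prior is conjugate to a Binomial/Bernoulli likelihood; the update adds successes to α and failures to β.
After batch 1: Beta(3.85+21, 8.08+20) = Beta(24.85, 28.08).
After batch 2: Beta(24.85+13, 28.08+32) = Beta(37.85, 60.08).
Var = αβ/((α+β)²(α+β+1)) = 37.85·60.08/(97.93²·98.93) = 0.002397.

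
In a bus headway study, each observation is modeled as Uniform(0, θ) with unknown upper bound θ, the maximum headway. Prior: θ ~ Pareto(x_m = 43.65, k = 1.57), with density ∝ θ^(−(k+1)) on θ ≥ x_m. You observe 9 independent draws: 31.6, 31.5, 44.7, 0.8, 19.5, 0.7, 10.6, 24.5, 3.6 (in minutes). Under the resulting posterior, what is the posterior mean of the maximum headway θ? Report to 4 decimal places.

49.3708

A Pareto(scale x_m, shape k) prior on the upper bound θ of Uniform(0, θ) is conjugate: posterior is Pareto(max(x_m, max xᵢ), k + n).
Sample maximum = 44.7; prior scale x_m = 43.65 → posterior scale = max = 44.70.
Posterior shape = 1.57 + 9 = 10.57.
E[θ|data] = k·x_m/(k−1) = 10.57·44.70/9.57 = 49.3708.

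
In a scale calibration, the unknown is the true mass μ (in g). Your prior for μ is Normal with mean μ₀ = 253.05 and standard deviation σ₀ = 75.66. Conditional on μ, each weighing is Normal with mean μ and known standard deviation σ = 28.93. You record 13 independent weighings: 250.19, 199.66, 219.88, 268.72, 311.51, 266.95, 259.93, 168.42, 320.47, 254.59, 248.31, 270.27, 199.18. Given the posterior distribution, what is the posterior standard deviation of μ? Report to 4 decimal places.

7.9790

For Normal data with known variance σ², a Normal(μ₀, σ₀²) prior on μ is conjugate. Posterior precision = 1/σ₀² + n/σ²; posterior mean is the precision-weighted average of μ₀ and x̄.
σ₀² = 75.66² = 5724.4356, σ² = 28.93² = 836.9449; σ² + n·σ₀² = 836.9449 + 13·5724.4356 = 75254.6077.
Posterior precision = 1/σ₀² + n/σ² = 1/5724.4356 + 13/836.9449 = (σ² + n·σ₀²)/(σ₀²σ²) = 75254.6077/(5724.4356·836.9449); posterior variance σₙ² = σ₀²σ²/(σ² + n·σ₀²) = 5724.4356·836.9449/75254.6077 = 63.664370.
Posterior SD = √σₙ² = √(5724.4356·836.9449/75254.6077) = 7.9790.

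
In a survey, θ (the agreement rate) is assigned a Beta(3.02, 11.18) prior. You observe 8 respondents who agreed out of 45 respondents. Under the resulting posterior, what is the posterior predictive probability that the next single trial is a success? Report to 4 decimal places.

The Beta prior is conjugate to a Binomial/Bernoulli likelihood; the update adds successes to α and failures to β.
Posterior: Beta(α+k, β+n−k) = Beta(3.02+8, 11.18+37) = Beta(11.02, 48.18).
For a single future Bernoulli trial, P(success | data) = α/(α+β) = 0.1861.

0.1861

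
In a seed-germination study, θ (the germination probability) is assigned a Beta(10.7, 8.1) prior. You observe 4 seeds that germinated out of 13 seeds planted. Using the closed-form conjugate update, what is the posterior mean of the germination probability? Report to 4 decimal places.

The Beta prior is conjugate to a Binomial/Bernoulli likelihood; the update adds successes to α and failures to β.
Posterior: Beta(α+k, β+n−k) = Beta(10.7+4, 8.1+9) = Beta(14.7, 17.1).
Posterior mean = α/(α+β) = 14.7/31.8 = 0.4623.

0.4623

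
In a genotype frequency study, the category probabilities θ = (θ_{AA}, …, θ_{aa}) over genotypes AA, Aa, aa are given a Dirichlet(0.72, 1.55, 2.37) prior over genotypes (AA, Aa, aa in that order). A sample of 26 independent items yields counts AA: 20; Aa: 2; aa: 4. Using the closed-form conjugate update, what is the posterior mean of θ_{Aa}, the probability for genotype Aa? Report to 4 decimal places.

0.1159

The Dirichlet prior is conjugate to the Multinomial likelihood: each posterior αⱼ = prior αⱼ + observed count nⱼ.
Posterior concentration: (20.72, 3.55, 6.37), total = 30.64.
E[θ_{Aa}|data] = α_{Aa}/Σα = 3.55/30.64 = 0.1159.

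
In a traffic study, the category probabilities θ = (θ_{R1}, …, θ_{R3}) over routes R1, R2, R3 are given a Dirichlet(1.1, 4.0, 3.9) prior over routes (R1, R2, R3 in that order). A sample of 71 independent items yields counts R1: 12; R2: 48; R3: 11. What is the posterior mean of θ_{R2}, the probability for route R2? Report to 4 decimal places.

0.6500

The Dirichlet prior is conjugate to the Multinomial likelihood: each posterior αⱼ = prior αⱼ + observed count nⱼ.
Posterior concentration: (13.1, 52.0, 14.9), total = 80.0.
E[θ_{R2}|data] = α_{R2}/Σα = 52.0/80.0 = 0.6500.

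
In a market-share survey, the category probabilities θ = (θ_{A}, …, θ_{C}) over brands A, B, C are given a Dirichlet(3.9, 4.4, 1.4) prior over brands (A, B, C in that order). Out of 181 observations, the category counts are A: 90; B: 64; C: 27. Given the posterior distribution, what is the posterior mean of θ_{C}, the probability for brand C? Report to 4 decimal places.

0.1489

The Dirichlet prior is conjugate to the Multinomial likelihood: each posterior αⱼ = prior αⱼ + observed count nⱼ.
Posterior concentration: (93.9, 68.4, 28.4), total = 190.7.
E[θ_{C}|data] = α_{C}/Σα = 28.4/190.7 = 0.1489.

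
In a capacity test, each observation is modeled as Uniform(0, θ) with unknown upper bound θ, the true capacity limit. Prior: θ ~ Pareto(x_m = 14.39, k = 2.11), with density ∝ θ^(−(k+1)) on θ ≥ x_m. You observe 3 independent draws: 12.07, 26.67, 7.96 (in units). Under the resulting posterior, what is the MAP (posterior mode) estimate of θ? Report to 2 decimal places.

A Pareto(scale x_m, shape k) prior on the upper bound θ of Uniform(0, θ) is conjugate: posterior is Pareto(max(x_m, max xᵢ), k + n).
Sample maximum = 26.67; prior scale x_m = 14.39 → posterior scale = max = 26.67.
Posterior shape = 2.11 + 3 = 5.11.
The Pareto density is decreasing on [x_m, ∞), so the mode is x_m = 26.67.

26.67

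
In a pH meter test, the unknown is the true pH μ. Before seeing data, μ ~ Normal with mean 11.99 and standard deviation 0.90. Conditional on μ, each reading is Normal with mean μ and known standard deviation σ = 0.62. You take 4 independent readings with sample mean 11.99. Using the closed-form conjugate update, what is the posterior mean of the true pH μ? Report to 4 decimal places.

For Normal data with known variance σ², a Normal(μ₀, σ₀²) prior on μ is conjugate. Posterior precision = 1/σ₀² + n/σ²; posterior mean is the precision-weighted average of μ₀ and x̄.
n·x̄ = 4·11.99 = 47.96.
σ₀² = 0.90² = 0.81, σ² = 0.62² = 0.3844; σ² + n·σ₀² = 0.3844 + 4·0.81 = 3.6244.
Posterior mean = (μ₀/σ₀² + n·x̄/σ²)/(1/σ₀² + n/σ²) = (σ²·μ₀ + σ₀²·n·x̄)/(σ² + n·σ₀²) = (0.3844·11.99 + 0.81·47.96)/3.6244 = 43.456556/3.6244 = 11.9900.

11.9900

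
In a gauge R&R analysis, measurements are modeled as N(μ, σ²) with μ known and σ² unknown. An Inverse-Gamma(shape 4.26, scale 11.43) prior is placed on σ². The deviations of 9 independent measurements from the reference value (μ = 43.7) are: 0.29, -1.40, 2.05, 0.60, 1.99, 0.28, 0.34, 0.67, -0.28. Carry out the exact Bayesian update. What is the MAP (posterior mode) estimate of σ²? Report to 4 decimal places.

With known mean μ and an Inverse-Gamma(α, β) prior on σ², the Normal likelihood is conjugate: posterior is Inv-Gamma(α + n/2, β + Σ(xᵢ−μ)²/2).
Σ(xᵢ−μ)² = (0.29)² + (-1.40)² + (2.05)² + (0.60)² + (1.99)² + (0.28)² + (0.34)² + (0.67)² + (-0.28)² = 11.2880.
Posterior: Inv-Gamma(4.26 + 9/2, 11.43 + 11.2880/2) = Inv-Gamma(8.76, 17.07400).
Mode = β/(α+1) = 17.07400/9.76 = 1.7494.

1.7494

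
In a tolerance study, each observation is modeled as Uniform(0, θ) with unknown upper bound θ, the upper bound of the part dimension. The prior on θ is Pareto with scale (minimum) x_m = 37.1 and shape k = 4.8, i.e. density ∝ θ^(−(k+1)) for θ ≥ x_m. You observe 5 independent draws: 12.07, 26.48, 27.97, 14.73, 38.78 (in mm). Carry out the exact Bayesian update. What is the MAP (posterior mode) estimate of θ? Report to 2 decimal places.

38.78

A Pareto(scale x_m, shape k) prior on the upper bound θ of Uniform(0, θ) is conjugate: posterior is Pareto(max(x_m, max xᵢ), k + n).
Sample maximum = 38.78; prior scale x_m = 37.1 → posterior scale = max = 38.78.
Posterior shape = 4.8 + 5 = 9.8.
The Pareto density is decreasing on [x_m, ∞), so the mode is x_m = 38.78.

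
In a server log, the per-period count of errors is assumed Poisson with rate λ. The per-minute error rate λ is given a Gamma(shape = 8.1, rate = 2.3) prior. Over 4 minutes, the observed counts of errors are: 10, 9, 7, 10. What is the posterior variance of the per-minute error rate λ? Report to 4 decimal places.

1.1111

With a Gamma(shape α, rate β) prior, the Poisson likelihood is conjugate: the posterior is Gamma(α + ΣXᵢ, β + n).
Sum of counts S = 36 over n = 4 minutes.
Posterior: Gamma(α+S, β+n) = Gamma(8.1+36, 2.3+4) = Gamma(44.1, 6.3).
Var = α/β² = 44.1/6.3² = 1.1111.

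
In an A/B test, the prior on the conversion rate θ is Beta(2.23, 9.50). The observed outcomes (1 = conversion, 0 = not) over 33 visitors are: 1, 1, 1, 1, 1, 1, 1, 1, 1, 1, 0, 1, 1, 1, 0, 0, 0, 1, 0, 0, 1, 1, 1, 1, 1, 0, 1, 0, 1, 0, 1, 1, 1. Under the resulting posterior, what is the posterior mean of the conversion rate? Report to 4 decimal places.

The Beta prior is conjugate to a Binomial/Bernoulli likelihood; the update adds successes to α and failures to β.
Posterior: Beta(α+k, β+n−k) = Beta(2.23+24, 9.50+9) = Beta(26.23, 18.50).
Posterior mean = α/(α+β) = 26.23/44.73 = 0.5864.

0.5864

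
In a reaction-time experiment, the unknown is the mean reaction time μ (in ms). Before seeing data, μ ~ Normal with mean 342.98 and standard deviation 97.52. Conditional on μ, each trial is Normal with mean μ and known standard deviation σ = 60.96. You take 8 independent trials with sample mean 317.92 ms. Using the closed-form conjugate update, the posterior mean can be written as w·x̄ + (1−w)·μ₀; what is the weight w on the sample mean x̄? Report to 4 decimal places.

For Normal data with known variance σ², a Normal(μ₀, σ₀²) prior on μ is conjugate. Posterior precision = 1/σ₀² + n/σ²; posterior mean is the precision-weighted average of μ₀ and x̄.
σ₀² = 97.52² = 9510.1504, σ² = 60.96² = 3716.1216. Prior precision 1/σ₀² = 1/9510.1504; data precision n/σ² = 8/3716.1216.
w = (n/σ²)/(1/σ₀² + n/σ²) = n·σ₀²/(σ² + n·σ₀²) = 8·9510.1504/(3716.1216 + 8·9510.1504) = 76081.2032/79797.3248 = 0.9534.

0.9534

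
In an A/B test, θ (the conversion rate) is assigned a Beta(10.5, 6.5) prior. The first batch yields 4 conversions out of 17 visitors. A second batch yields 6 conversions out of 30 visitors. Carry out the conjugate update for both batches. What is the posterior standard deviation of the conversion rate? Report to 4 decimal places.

0.0579

The Beta prior is conjugate to a Binomial/Bernoulli likelihood; the update adds successes to α and failures to β.
After batch 1: Beta(10.5+4, 6.5+13) = Beta(14.5, 19.5).
After batch 2: Beta(14.5+6, 19.5+24) = Beta(20.5, 43.5).
Var = αβ/((α+β)²(α+β+1)) = 20.5·43.5/(64.0²·65.0) = 0.00334942; SD = √0.00334942 = 0.0579.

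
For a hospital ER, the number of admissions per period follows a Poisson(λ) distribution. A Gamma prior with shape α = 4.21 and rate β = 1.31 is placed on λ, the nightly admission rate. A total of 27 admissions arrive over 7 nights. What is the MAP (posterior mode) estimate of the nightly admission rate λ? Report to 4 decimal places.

With a Gamma(shape α, rate β) prior, the Poisson likelihood is conjugate: the posterior is Gamma(α + ΣXᵢ, β + n).
Posterior: Gamma(α+S, β+n) = Gamma(4.21+27, 1.31+7) = Gamma(31.21, 8.31).
Mode of Gamma(α,β) for α≥1 is (α−1)/β = 30.21/8.31 = 3.6354.

3.6354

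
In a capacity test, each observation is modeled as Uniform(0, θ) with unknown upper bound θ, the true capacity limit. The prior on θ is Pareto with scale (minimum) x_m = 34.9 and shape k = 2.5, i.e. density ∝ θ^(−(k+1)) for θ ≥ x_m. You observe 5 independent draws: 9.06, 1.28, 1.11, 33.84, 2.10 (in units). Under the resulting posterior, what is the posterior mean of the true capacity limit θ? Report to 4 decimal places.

A Pareto(scale x_m, shape k) prior on the upper bound θ of Uniform(0, θ) is conjugate: posterior is Pareto(max(x_m, max xᵢ), k + n).
Sample maximum = 33.84; prior scale x_m = 34.9 → posterior scale = max = 34.90.
Posterior shape = 2.5 + 5 = 7.5.
E[θ|data] = k·x_m/(k−1) = 7.5·34.90/6.5 = 40.2692.

40.2692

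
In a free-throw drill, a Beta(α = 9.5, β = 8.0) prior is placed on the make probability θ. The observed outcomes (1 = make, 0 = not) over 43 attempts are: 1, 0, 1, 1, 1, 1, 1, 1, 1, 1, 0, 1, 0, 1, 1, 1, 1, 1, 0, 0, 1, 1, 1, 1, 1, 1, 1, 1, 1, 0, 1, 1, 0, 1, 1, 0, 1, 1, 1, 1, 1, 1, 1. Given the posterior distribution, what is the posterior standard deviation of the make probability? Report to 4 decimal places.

The Beta prior is conjugate to a Binomial/Bernoulli likelihood; the update adds successes to α and failures to β.
Posterior: Beta(α+k, β+n−k) = Beta(9.5+35, 8.0+8) = Beta(44.5, 16.0).
Var = αβ/((α+β)²(α+β+1)) = 44.5·16.0/(60.5²·61.5) = 0.00316296; SD = √0.00316296 = 0.0562.

0.0562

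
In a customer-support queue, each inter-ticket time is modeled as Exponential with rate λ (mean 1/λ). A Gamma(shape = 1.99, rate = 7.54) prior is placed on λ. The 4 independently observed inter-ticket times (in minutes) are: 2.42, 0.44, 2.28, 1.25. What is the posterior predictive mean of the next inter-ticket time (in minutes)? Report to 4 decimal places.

2.7916

With a Gamma(shape α, rate β) prior on the exponential rate λ, the posterior after n observations with total T = Σxᵢ is Gamma(α+n, β+T).
Sum of observations T = 6.39 minutes; n = 4.
Posterior: Gamma(1.99+4, 7.54+6.39) = Gamma(5.99, 13.93).
The predictive distribution for the next observation is Lomax; its mean is β/(α−1) = 13.93/4.99 = 2.7916.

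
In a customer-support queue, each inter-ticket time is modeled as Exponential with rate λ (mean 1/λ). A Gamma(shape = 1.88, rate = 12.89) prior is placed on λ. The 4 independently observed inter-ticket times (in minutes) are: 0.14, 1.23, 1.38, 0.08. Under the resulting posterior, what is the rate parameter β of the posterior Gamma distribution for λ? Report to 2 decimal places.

With a Gamma(shape α, rate β) prior on the exponential rate λ, the posterior after n observations with total T = Σxᵢ is Gamma(α+n, β+T).
Sum of observations T = 2.83 minutes; n = 4.
Posterior: Gamma(1.88+4, 12.89+2.83) = Gamma(5.88, 15.72).
Posterior β = 15.72.

15.72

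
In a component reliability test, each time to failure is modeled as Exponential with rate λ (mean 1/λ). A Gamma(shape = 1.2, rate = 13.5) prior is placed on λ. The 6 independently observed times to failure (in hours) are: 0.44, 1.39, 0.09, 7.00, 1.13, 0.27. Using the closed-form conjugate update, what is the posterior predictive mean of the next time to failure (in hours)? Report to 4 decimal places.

3.8419

With a Gamma(shape α, rate β) prior on the exponential rate λ, the posterior after n observations with total T = Σxᵢ is Gamma(α+n, β+T).
Sum of observations T = 10.32 hours; n = 6.
Posterior: Gamma(1.2+6, 13.5+10.32) = Gamma(7.2, 23.82).
The predictive distribution for the next observation is Lomax; its mean is β/(α−1) = 23.82/6.2 = 3.8419.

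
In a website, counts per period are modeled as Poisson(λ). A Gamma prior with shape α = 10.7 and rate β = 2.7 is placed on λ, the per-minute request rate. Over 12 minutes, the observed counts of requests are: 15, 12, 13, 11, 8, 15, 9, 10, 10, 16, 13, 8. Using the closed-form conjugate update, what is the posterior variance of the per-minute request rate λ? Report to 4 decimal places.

With a Gamma(shape α, rate β) prior, the Poisson likelihood is conjugate: the posterior is Gamma(α + ΣXᵢ, β + n).
Sum of counts S = 140 over n = 12 minutes.
Posterior: Gamma(α+S, β+n) = Gamma(10.7+140, 2.7+12) = Gamma(150.7, 14.7).
Var = α/β² = 150.7/14.7² = 0.6974.

0.6974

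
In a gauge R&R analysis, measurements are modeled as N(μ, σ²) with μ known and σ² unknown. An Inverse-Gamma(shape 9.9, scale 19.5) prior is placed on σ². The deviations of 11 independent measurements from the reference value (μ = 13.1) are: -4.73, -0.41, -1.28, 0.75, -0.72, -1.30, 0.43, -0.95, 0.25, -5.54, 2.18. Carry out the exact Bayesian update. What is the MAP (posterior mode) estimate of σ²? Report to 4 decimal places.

3.1263

With known mean μ and an Inverse-Gamma(α, β) prior on σ², the Normal likelihood is conjugate: posterior is Inv-Gamma(α + n/2, β + Σ(xᵢ−μ)²/2).
Σ(xᵢ−μ)² = (-4.73)² + (-0.41)² + (-1.28)² + (0.75)² + (-0.72)² + (-1.30)² + (0.43)² + (-0.95)² + (0.25)² + (-5.54)² + (2.18)² = 63.5442.
Posterior: Inv-Gamma(9.9 + 11/2, 19.5 + 63.5442/2) = Inv-Gamma(15.40, 51.27210).
Mode = β/(α+1) = 51.27210/16.40 = 3.1263.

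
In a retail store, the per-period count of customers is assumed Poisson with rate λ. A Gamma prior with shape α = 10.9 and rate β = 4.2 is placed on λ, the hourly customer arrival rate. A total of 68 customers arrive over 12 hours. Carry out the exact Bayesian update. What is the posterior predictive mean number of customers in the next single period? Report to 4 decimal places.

4.8704

With a Gamma(shape α, rate β) prior, the Poisson likelihood is conjugate: the posterior is Gamma(α + ΣXᵢ, β + n).
Posterior: Gamma(α+S, β+n) = Gamma(10.9+68, 4.2+12) = Gamma(78.9, 16.2).
The predictive distribution for one future period is NegBinom with mean α/β = 4.8704.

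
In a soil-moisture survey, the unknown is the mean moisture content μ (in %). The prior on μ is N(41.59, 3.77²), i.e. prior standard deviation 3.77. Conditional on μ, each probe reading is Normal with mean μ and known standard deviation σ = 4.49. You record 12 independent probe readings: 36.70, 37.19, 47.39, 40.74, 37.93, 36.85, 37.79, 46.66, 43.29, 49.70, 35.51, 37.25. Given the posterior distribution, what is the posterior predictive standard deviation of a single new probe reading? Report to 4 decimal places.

For Normal data with known variance σ², a Normal(μ₀, σ₀²) prior on μ is conjugate. Posterior precision = 1/σ₀² + n/σ²; posterior mean is the precision-weighted average of μ₀ and x̄.
σ₀² = 3.77² = 14.2129, σ² = 4.49² = 20.1601; σ² + n·σ₀² = 20.1601 + 12·14.2129 = 190.7149.
Posterior precision = 1/σ₀² + n/σ² = 1/14.2129 + 12/20.1601 = (σ² + n·σ₀²)/(σ₀²σ²) = 190.7149/(14.2129·20.1601); posterior variance σₙ² = σ₀²σ²/(σ² + n·σ₀²) = 14.2129·20.1601/190.7149 = 1.502418.
Predictive variance for one new observation = σₙ² + σ² = 14.2129·20.1601/190.7149 + 20.1601 = σ²·(σ₀² + 190.7149)/190.7149 = 20.1601·204.9278/190.7149 = 21.662518; SD = √(20.1601·204.9278/190.7149) = 4.6543.

4.6543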